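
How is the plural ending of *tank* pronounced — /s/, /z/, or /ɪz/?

The stem *tank* ends in a voiceless non-sibilant consonant.
The plural suffix surfaces as /ɪz/ after sibilants, /s/ after other voiceless consonants, and /z/ after other voiced sounds.
So the plural -s on *tank* is pronounced /s/.

/s/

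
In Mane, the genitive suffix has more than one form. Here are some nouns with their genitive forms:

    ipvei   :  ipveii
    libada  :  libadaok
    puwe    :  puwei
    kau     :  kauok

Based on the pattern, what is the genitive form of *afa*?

The alternation tracks the last vowel of the stem — -i when the last vowel of the stem is a front vowel (*ipvei*, *puwe*); -ok when the last vowel of the stem is a back vowel (*libada*, *kau*).
*afa*: last vowel = /a/, a back vowel → -ok → *afaok*.

afaok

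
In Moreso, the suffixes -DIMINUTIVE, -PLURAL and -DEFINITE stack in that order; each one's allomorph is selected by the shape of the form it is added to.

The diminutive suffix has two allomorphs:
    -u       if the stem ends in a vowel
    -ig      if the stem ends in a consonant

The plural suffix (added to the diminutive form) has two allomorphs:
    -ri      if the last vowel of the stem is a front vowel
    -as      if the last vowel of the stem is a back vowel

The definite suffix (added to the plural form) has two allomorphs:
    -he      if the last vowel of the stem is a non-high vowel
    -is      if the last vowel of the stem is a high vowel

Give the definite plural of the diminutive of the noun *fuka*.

*fuka*: final sound = /a/, a vowel → -u → *fukau*.
The last vowel of the diminutive form *fukau* is /u/, which is a back vowel, so the plural suffix is -as, giving *fukauas*.
Since the last vowel of the plural form *fukauas* is /a/ (a non-high vowel), it takes -he, giving *fukauashe*.

fukauashe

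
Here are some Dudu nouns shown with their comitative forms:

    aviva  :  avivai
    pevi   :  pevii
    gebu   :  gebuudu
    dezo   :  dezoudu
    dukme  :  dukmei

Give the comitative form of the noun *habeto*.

habetoudu

The pattern is rounding harmony: -udu when the last vowel of the stem is a rounded vowel (*gebu*, *dezo*); -i when the last vowel of the stem is an unrounded vowel (*aviva*, *pevi*, *dukme*).
Since the last vowel of *habeto* is /o/ (a rounded vowel), it takes -udu, giving *habetoudu*.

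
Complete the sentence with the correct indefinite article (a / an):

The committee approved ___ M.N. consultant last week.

an

The indefinite article is chosen by the initial *sound* of the following word, not its spelling.
The initialism *M.N.* is read letter by letter; the first letter, M, is pronounced /ɛm/, which begins with a vowel sound.
So the article is *an*: The committee approved an M.N. consultant last week.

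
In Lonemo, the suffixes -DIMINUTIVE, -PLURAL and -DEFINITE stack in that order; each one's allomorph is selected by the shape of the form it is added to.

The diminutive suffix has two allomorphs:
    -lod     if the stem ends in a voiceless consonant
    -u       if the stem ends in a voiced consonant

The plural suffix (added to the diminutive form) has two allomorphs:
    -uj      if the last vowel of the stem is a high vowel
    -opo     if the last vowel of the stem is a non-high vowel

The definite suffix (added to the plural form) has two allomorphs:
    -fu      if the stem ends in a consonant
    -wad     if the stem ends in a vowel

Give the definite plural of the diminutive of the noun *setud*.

Since the final consonant of *setud* is /d/ (voiced), it takes -u, giving *setudu*.
The diminutive form *setudu* — last vowel /u/ (a high vowel) → -uj → *setuduuj*.
The plural form *setuduuj* — final sound /j/ (a consonant) → -fu → *setuduujfu*.

setuduujfu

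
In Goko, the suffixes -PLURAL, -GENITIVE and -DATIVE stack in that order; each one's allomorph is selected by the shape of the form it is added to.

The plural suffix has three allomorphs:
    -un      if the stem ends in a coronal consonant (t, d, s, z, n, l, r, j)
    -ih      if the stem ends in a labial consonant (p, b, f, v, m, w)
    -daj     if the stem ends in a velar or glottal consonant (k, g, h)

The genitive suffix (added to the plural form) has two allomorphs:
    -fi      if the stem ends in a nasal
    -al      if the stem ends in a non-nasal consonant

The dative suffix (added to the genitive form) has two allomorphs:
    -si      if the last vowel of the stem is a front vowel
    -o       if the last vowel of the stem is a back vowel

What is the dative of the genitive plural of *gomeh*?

gomehdajalo

The final consonant of *gomeh* is /h/, which is velar/glottal, so the plural suffix is -daj, giving *gomehdaj*.
The plural form *gomehdaj*: final consonant = /j/, non-nasal → -al → *gomehdajal*.
The genitive form *gomehdajal* — last vowel /a/ (a back vowel) → -o → *gomehdajalo*.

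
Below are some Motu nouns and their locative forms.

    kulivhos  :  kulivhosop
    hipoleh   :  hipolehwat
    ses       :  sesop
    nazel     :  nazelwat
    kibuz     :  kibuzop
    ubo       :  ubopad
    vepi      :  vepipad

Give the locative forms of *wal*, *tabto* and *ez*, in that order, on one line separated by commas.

walwat, tabtopad, ezop

The suffix is conditioned by the final sound: -op when the stem ends in a sibilant (*kulivhos*, *ses*, *kibuz*); -wat when the stem ends in a non-sibilant consonant (*hipoleh*, *nazel*); -pad when the stem ends in a vowel (*ubo*, *vepi*).
*wal*: final sound = /l/, a non-sibilant consonant → -wat → *walwat*.
The final sound of *tabto* is /o/, which is a vowel, so the suffix is -pad, giving *tabtopad*.
The final sound of *ez* is /z/, which is a sibilant, so the suffix is -op, giving *ezop*.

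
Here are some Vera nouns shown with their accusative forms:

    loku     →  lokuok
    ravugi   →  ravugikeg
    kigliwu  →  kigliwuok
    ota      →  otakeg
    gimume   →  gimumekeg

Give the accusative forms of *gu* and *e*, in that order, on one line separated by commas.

guok, ekeg

The alternation tracks the last vowel of the stem — -ok when the last vowel of the stem is a rounded vowel (*loku*, *kigliwu*); -keg when the last vowel of the stem is an unrounded vowel (*ravugi*, *ota*, *gimume*).
Since the last vowel of *gu* is /u/ (a rounded vowel), it takes -ok, giving *guok*.
*e*: last vowel = /e/, an unrounded vowel → -keg → *ekeg*.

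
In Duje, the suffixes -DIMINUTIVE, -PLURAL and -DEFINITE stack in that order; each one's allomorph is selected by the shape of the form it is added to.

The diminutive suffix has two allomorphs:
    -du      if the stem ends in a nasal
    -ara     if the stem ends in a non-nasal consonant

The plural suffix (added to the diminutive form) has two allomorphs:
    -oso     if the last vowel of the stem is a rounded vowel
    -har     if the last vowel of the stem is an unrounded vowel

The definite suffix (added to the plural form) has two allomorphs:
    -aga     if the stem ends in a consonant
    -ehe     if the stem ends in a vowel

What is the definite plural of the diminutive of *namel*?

Since the final consonant of *namel* is /l/ (non-nasal), it takes -ara, giving *namelara*.
The diminutive form *namelara*: last vowel = /a/, an unrounded vowel → -har → *namelarahar*.
The plural form *namelarahar*: final sound = /r/, a consonant → -aga → *namelaraharaga*.

namelaraharaga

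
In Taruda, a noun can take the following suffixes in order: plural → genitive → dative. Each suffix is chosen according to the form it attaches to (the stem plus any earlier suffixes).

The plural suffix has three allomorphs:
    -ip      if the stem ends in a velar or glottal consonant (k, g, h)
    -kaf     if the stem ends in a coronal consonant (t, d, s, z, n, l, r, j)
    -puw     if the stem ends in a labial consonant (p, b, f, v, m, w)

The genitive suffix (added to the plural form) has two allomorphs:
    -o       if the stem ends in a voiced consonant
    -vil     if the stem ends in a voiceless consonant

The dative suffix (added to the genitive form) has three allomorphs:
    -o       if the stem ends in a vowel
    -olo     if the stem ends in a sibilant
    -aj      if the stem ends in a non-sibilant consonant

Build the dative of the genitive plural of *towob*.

towobpuwoo

*towob*: final consonant = /b/, labial → -puw → *towobpuw*.
The final consonant of the plural form *towobpuw* is /w/, which is voiced, so the genitive suffix is -o, giving *towobpuwo*.
The genitive form *towobpuwo*: final sound = /o/, a vowel → -o → *towobpuwoo*.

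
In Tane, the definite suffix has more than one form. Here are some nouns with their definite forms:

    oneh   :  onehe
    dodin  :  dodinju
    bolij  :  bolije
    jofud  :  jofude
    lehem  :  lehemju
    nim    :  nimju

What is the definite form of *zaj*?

The suffix is conditioned by the final consonant: -ju when the stem ends in a nasal (*dodin*, *lehem*, *nim*); -e when the stem ends in a non-nasal consonant (*oneh*, *bolij*, *jofud*).
*zaj* — final consonant /j/ (non-nasal) → -e → *zaje*.

zaje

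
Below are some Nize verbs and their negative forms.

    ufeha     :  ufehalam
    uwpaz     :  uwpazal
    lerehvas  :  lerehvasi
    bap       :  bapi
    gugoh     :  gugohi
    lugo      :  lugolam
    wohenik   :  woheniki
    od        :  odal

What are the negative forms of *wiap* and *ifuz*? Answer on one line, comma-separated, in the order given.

wiapi, ifuzal

Looking at the final sound of each stem: -i when the stem ends in a voiceless consonant (*lerehvas*, *bap*, *gugoh*, *wohenik*); -al when the stem ends in a voiced consonant (*uwpaz*, *od*); -lam when the stem ends in a vowel (*ufeha*, *lugo*).
*wiap*: final sound = /p/, a voiceless consonant → -i → *wiapi*.
*ifuz* — final sound /z/ (a voiced consonant) → -al → *ifuzal*.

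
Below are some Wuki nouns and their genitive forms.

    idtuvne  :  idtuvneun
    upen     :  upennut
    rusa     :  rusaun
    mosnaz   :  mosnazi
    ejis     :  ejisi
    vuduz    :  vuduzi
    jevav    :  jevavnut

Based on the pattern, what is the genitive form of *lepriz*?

The suffix is conditioned by the final sound: -i when the stem ends in a sibilant (*mosnaz*, *ejis*, *vuduz*); -nut when the stem ends in a non-sibilant consonant (*upen*, *jevav*); -un when the stem ends in a vowel (*idtuvne*, *rusa*).
Since the final sound of *lepriz* is /z/ (a sibilant), it takes -i, giving *leprizi*.

leprizi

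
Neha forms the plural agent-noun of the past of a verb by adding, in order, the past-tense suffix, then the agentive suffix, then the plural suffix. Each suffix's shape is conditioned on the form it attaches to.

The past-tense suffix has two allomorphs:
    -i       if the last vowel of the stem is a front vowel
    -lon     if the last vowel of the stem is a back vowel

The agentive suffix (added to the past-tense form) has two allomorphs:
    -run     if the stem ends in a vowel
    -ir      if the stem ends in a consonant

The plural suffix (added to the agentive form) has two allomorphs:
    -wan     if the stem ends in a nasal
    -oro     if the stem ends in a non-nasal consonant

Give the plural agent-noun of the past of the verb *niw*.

niwirunwan

The last vowel of *niw* is /i/, which is a front vowel, so the past-tense suffix is -i, giving *niwi*.
The final sound of the past-tense form *niwi* is /i/, which is a vowel, so the agentive suffix is -run, giving *niwirun*.
The final consonant of the agentive form *niwirun* is /n/, which is a nasal, so the plural suffix is -wan, giving *niwirunwan*.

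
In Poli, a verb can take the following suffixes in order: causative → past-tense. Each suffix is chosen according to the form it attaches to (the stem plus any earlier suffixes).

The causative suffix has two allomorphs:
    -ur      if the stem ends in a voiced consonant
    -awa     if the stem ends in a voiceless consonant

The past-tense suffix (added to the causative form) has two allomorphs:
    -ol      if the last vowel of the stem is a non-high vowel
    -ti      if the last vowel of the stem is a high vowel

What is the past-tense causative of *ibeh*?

*ibeh* — final consonant /h/ (voiceless) → -awa → *ibehawa*.
The last vowel of the causative form *ibehawa* is /a/, which is a non-high vowel, so the past-tense suffix is -ol, giving *ibehawaol*.

ibehawaol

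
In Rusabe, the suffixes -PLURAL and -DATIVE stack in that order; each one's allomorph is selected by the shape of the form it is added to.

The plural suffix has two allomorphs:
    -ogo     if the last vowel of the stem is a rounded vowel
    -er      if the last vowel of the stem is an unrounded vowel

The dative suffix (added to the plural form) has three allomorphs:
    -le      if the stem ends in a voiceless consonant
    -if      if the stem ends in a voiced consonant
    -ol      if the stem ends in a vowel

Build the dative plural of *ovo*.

Since the last vowel of *ovo* is /o/ (a rounded vowel), it takes -ogo, giving *ovoogo*.
The plural form *ovoogo*: final sound = /o/, a vowel → -ol → *ovoogool*.

ovoogool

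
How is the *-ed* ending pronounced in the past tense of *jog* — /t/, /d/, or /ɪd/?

/d/

The stem *jog* ends in a voiced sound other than /d/.
The -ed suffix is realized as /ɪd/ after /t, d/; as /t/ after other voiceless consonants; and as /d/ after other voiced sounds.
So -ed on *jog* is pronounced /d/.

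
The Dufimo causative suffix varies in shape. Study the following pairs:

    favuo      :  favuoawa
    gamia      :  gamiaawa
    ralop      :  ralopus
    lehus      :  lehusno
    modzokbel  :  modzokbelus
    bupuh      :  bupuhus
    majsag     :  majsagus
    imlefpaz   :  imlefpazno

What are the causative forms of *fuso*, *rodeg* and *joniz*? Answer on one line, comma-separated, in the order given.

The pattern is sibilance of the final sound: -no when the stem ends in a sibilant (*lehus*, *imlefpaz*); -us when the stem ends in a non-sibilant consonant (*ralop*, *modzokbel*, *bupuh*, *majsag*); -awa when the stem ends in a vowel (*favuo*, *gamia*).
The final sound of *fuso* is /o/, which is a vowel, so the suffix is -awa, giving *fusoawa*.
*rodeg*: final sound = /g/, a non-sibilant consonant → -us → *rodegus*.
*joniz* — final sound /z/ (a sibilant) → -no → *jonizno*.

fusoawa, rodegus, jonizno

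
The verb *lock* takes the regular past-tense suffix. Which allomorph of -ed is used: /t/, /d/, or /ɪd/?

/t/

The stem *lock* ends in a voiceless consonant other than /t/.
The -ed suffix is realized as /ɪd/ after /t, d/; as /t/ after other voiceless consonants; and as /d/ after other voiced sounds.
So -ed on *lock* is pronounced /t/.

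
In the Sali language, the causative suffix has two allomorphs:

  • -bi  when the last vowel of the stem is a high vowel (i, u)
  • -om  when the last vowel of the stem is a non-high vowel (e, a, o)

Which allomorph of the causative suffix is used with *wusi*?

Since the last vowel of *wusi* is /i/ (a high vowel), it takes -bi.

-bi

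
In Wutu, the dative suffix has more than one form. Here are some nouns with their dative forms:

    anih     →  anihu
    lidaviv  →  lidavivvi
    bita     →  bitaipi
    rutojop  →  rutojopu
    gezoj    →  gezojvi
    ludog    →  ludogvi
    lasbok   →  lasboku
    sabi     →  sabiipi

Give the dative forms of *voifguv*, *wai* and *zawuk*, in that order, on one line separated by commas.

voifguvvi, waiipi, zawuku

The alternation tracks the final sound of the stem — -u when the stem ends in a voiceless consonant (*anih*, *rutojop*, *lasbok*); -vi when the stem ends in a voiced consonant (*lidaviv*, *gezoj*, *ludog*); -ipi when the stem ends in a vowel (*bita*, *sabi*).
*voifguv*: final sound = /v/, a voiced consonant → -vi → *voifguvvi*.
*wai* — final sound /i/ (a vowel) → -ipi → *waiipi*.
*zawuk*: final sound = /k/, a voiceless consonant → -u → *zawuku*.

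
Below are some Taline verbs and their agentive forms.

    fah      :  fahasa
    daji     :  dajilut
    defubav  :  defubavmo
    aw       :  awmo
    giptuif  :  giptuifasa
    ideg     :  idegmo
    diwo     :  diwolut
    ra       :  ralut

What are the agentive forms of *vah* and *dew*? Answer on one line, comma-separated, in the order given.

vahasa, dewmo

The pattern is voicing of the final sound: -asa when the stem ends in a voiceless consonant (*fah*, *giptuif*); -mo when the stem ends in a voiced consonant (*defubav*, *aw*, *ideg*); -lut when the stem ends in a vowel (*daji*, *diwo*, *ra*).
Since the final sound of *vah* is /h/ (a voiceless consonant), it takes -asa, giving *vahasa*.
*dew*: final sound = /w/, a voiced consonant → -mo → *dewmo*.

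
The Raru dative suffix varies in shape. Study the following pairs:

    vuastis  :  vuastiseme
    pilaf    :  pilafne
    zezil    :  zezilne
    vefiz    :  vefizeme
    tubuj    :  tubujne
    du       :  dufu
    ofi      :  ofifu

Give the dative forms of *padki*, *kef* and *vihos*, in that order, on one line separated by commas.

The pattern is sibilance of the final sound: -eme when the stem ends in a sibilant (*vuastis*, *vefiz*); -ne when the stem ends in a non-sibilant consonant (*pilaf*, *zezil*, *tubuj*); -fu when the stem ends in a vowel (*du*, *ofi*).
The final sound of *padki* is /i/, which is a vowel, so the suffix is -fu, giving *padkifu*.
The final sound of *kef* is /f/, which is a non-sibilant consonant, so the suffix is -ne, giving *kefne*.
The final sound of *vihos* is /s/, which is a sibilant, so the suffix is -eme, giving *vihoseme*.

padkifu, kefne, vihoseme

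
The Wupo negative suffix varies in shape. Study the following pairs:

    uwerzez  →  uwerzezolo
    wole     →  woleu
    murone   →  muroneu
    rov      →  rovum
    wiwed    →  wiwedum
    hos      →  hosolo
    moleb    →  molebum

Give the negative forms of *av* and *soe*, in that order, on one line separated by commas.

avum, soeu

Looking at the final sound of each stem: -olo when the stem ends in a sibilant (*uwerzez*, *hos*); -um when the stem ends in a non-sibilant consonant (*rov*, *wiwed*, *moleb*); -u when the stem ends in a vowel (*wole*, *murone*).
*av*: final sound = /v/, a non-sibilant consonant → -um → *avum*.
Since the final sound of *soe* is /e/ (a vowel), it takes -u, giving *soeu*.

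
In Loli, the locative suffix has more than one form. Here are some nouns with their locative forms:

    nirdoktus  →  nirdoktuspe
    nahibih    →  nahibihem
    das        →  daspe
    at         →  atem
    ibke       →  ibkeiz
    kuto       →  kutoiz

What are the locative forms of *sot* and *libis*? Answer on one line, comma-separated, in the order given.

sotem, libispe

Looking at the final sound of each stem: -pe when the stem ends in a sibilant (*nirdoktus*, *das*); -em when the stem ends in a non-sibilant consonant (*nahibih*, *at*); -iz when the stem ends in a vowel (*ibke*, *kuto*).
The final sound of *sot* is /t/, which is a non-sibilant consonant, so the suffix is -em, giving *sotem*.
Since the final sound of *libis* is /s/ (a sibilant), it takes -pe, giving *libispe*.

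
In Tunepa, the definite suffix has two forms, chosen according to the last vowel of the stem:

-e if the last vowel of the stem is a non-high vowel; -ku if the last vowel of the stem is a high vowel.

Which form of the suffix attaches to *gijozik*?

The last vowel of *gijozik* is /i/, which is a high vowel, so the suffix is -ku.

-ku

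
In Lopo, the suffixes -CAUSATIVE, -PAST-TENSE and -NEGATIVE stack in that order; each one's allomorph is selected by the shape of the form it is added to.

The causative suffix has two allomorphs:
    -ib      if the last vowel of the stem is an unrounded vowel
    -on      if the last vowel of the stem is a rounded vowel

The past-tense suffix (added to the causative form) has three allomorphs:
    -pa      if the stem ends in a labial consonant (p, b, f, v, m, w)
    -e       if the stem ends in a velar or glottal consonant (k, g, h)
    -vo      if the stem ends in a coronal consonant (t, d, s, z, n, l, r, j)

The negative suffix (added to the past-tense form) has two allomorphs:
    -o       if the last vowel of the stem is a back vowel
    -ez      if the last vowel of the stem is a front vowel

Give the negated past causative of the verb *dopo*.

*dopo*: last vowel = /o/, a rounded vowel → -on → *dopoon*.
The causative form *dopoon* — final consonant /n/ (coronal) → -vo → *dopoonvo*.
Since the last vowel of the past-tense form *dopoonvo* is /o/ (a back vowel), it takes -o, giving *dopoonvoo*.

dopoonvoo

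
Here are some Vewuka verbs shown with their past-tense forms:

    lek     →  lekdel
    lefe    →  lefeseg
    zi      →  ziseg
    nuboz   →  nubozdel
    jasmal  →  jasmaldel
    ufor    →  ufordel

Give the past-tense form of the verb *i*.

The alternation tracks the final sound of the stem — -del when the stem ends in a consonant (*lek*, *nuboz*, *jasmal*, *ufor*); -seg when the stem ends in a vowel (*lefe*, *zi*).
*i*: final sound = /i/, a vowel → -seg → *iseg*.

iseg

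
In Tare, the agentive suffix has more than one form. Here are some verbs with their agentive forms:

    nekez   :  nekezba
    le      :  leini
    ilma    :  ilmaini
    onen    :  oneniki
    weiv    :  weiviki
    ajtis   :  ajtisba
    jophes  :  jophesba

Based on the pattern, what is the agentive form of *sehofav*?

sehofaviki

The pattern is sibilance of the final sound: -ba when the stem ends in a sibilant (*nekez*, *ajtis*, *jophes*); -iki when the stem ends in a non-sibilant consonant (*onen*, *weiv*); -ini when the stem ends in a vowel (*le*, *ilma*).
Since the final sound of *sehofav* is /v/ (a non-sibilant consonant), it takes -iki, giving *sehofaviki*.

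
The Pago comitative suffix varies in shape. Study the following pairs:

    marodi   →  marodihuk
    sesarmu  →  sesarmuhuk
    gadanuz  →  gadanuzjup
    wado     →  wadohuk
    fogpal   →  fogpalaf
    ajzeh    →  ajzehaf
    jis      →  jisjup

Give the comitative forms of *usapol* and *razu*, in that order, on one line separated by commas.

The alternation tracks the final sound of the stem — -jup when the stem ends in a sibilant (*gadanuz*, *jis*); -af when the stem ends in a non-sibilant consonant (*fogpal*, *ajzeh*); -huk when the stem ends in a vowel (*marodi*, *sesarmu*, *wado*).
The final sound of *usapol* is /l/, which is a non-sibilant consonant, so the suffix is -af, giving *usapolaf*.
Since the final sound of *razu* is /u/ (a vowel), it takes -huk, giving *razuhuk*.

usapolaf, razuhuk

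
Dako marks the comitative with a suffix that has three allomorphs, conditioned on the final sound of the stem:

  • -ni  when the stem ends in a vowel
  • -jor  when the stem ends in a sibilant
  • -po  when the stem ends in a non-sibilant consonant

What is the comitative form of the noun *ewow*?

Since the final sound of *ewow* is /w/ (a non-sibilant consonant), it takes -po, giving *ewowpo*.

ewowpo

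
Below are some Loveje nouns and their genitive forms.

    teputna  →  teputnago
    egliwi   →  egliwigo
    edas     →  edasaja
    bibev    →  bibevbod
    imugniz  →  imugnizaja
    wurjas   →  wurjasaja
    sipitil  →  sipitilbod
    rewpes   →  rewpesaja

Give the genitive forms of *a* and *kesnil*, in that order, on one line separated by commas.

ago, kesnilbod

The alternation tracks the final sound of the stem — -aja when the stem ends in a sibilant (*edas*, *imugniz*, *wurjas*, *rewpes*); -bod when the stem ends in a non-sibilant consonant (*bibev*, *sipitil*); -go when the stem ends in a vowel (*teputna*, *egliwi*).
The final sound of *a* is /a/, which is a vowel, so the suffix is -go, giving *ago*.
*kesnil*: final sound = /l/, a non-sibilant consonant → -bod → *kesnilbod*.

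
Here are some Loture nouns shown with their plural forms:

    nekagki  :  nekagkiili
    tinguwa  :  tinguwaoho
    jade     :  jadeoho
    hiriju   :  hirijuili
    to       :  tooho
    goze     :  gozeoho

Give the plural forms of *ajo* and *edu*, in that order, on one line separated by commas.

ajooho, eduili

Looking at the last vowel of each stem: -ili when the last vowel of the stem is a high vowel (*nekagki*, *hiriju*); -oho when the last vowel of the stem is a non-high vowel (*tinguwa*, *jade*, *to*, *goze*).
Since the last vowel of *ajo* is /o/ (a non-high vowel), it takes -oho, giving *ajooho*.
Since the last vowel of *edu* is /u/ (a high vowel), it takes -ili, giving *eduili*.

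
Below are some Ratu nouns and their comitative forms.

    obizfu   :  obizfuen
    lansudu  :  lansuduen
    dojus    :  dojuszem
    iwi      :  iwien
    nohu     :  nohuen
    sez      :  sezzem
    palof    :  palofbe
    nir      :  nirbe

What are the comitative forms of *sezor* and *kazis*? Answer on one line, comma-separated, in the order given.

Looking at the final sound of each stem: -zem when the stem ends in a sibilant (*dojus*, *sez*); -be when the stem ends in a non-sibilant consonant (*palof*, *nir*); -en when the stem ends in a vowel (*obizfu*, *lansudu*, *iwi*, *nohu*).
Since the final sound of *sezor* is /r/ (a non-sibilant consonant), it takes -be, giving *sezorbe*.
The final sound of *kazis* is /s/, which is a sibilant, so the suffix is -zem, giving *kaziszem*.

sezorbe, kaziszem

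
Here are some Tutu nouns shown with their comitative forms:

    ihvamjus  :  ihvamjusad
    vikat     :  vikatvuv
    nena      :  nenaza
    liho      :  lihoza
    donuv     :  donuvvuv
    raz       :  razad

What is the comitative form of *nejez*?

The pattern is sibilance of the final sound: -ad when the stem ends in a sibilant (*ihvamjus*, *raz*); -vuv when the stem ends in a non-sibilant consonant (*vikat*, *donuv*); -za when the stem ends in a vowel (*nena*, *liho*).
The final sound of *nejez* is /z/, which is a sibilant, so the suffix is -ad, giving *nejezad*.

nejezad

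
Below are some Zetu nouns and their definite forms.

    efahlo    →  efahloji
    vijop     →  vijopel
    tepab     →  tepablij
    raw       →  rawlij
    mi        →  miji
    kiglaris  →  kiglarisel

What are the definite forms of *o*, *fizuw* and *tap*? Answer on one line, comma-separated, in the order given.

oji, fizuwlij, tapel

The alternation tracks the final sound of the stem — -el when the stem ends in a voiceless consonant (*vijop*, *kiglaris*); -lij when the stem ends in a voiced consonant (*tepab*, *raw*); -ji when the stem ends in a vowel (*efahlo*, *mi*).
*o*: final sound = /o/, a vowel → -ji → *oji*.
Since the final sound of *fizuw* is /w/ (a voiced consonant), it takes -lij, giving *fizuwlij*.
The final sound of *tap* is /p/, which is a voiceless consonant, so the suffix is -el, giving *tapel*.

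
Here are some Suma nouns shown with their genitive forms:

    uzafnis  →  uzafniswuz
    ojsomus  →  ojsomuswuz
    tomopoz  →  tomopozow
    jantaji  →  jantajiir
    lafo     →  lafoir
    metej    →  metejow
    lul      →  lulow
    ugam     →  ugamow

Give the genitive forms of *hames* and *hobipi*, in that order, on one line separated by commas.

Looking at the final sound of each stem: -wuz when the stem ends in a voiceless consonant (*uzafnis*, *ojsomus*); -ow when the stem ends in a voiced consonant (*tomopoz*, *metej*, *lul*, *ugam*); -ir when the stem ends in a vowel (*jantaji*, *lafo*).
The final sound of *hames* is /s/, which is a voiceless consonant, so the suffix is -wuz, giving *hameswuz*.
Since the final sound of *hobipi* is /i/ (a vowel), it takes -ir, giving *hobipiir*.

hameswuz, hobipiir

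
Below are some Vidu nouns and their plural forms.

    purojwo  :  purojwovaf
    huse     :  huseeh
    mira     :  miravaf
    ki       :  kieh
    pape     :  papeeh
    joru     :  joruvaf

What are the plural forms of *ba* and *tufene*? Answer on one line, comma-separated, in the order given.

bavaf, tufeneeh

The suffix is conditioned by the last vowel: -eh when the last vowel of the stem is a front vowel (*huse*, *ki*, *pape*); -vaf when the last vowel of the stem is a back vowel (*purojwo*, *mira*, *joru*).
*ba* — last vowel /a/ (a back vowel) → -vaf → *bavaf*.
*tufene*: last vowel = /e/, a front vowel → -eh → *tufeneeh*.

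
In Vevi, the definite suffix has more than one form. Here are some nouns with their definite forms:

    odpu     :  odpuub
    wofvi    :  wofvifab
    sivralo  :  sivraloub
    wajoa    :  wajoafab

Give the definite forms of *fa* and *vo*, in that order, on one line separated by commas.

The pattern is rounding harmony: -ub when the last vowel of the stem is a rounded vowel (*odpu*, *sivralo*); -fab when the last vowel of the stem is an unrounded vowel (*wofvi*, *wajoa*).
Since the last vowel of *fa* is /a/ (an unrounded vowel), it takes -fab, giving *fafab*.
*vo* — last vowel /o/ (a rounded vowel) → -ub → *voub*.

fafab, voub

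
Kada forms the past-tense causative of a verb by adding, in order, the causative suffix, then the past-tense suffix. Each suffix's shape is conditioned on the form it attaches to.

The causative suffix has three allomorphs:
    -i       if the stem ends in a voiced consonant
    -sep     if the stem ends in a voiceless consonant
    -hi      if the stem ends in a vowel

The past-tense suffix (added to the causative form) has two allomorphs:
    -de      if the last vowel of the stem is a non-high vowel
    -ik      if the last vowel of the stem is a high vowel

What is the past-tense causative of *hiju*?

hijuhiik

*hiju*: final sound = /u/, a vowel → -hi → *hijuhi*.
Since the last vowel of the causative form *hijuhi* is /i/ (a high vowel), it takes -ik, giving *hijuhiik*.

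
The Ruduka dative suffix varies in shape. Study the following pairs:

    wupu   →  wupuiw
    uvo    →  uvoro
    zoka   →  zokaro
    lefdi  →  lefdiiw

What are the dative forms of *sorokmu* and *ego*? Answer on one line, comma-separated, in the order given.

The pattern is height harmony: -iw when the last vowel of the stem is a high vowel (*wupu*, *lefdi*); -ro when the last vowel of the stem is a non-high vowel (*uvo*, *zoka*).
Since the last vowel of *sorokmu* is /u/ (a high vowel), it takes -iw, giving *sorokmuiw*.
*ego* — last vowel /o/ (a non-high vowel) → -ro → *egoro*.

sorokmuiw, egoro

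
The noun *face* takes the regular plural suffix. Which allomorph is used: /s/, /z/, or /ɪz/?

/ɪz/

The stem *face* ends in a sibilant (/s, z, ʃ, ʒ, tʃ, dʒ/).
The plural suffix surfaces as /ɪz/ after sibilants, /s/ after other voiceless consonants, and /z/ after other voiced sounds.
So the plural -s on *face* is pronounced /ɪz/.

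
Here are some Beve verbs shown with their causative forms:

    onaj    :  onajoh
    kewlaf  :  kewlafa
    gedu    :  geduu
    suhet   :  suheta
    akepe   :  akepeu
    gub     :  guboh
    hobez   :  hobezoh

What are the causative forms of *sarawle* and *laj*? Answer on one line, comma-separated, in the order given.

sarawleu, lajoh

The suffix is conditioned by the final sound: -a when the stem ends in a voiceless consonant (*kewlaf*, *suhet*); -oh when the stem ends in a voiced consonant (*onaj*, *gub*, *hobez*); -u when the stem ends in a vowel (*gedu*, *akepe*).
*sarawle* — final sound /e/ (a vowel) → -u → *sarawleu*.
*laj* — final sound /j/ (a voiced consonant) → -oh → *lajoh*.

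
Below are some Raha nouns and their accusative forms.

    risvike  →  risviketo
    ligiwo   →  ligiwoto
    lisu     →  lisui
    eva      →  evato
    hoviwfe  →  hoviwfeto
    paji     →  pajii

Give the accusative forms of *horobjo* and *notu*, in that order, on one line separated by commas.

Looking at the last vowel of each stem: -i when the last vowel of the stem is a high vowel (*lisu*, *paji*); -to when the last vowel of the stem is a non-high vowel (*risvike*, *ligiwo*, *eva*, *hoviwfe*).
*horobjo*: last vowel = /o/, a non-high vowel → -to → *horobjoto*.
Since the last vowel of *notu* is /u/ (a high vowel), it takes -i, giving *notui*.

horobjoto, notui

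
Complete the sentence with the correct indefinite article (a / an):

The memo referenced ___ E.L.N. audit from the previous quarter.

The indefinite article is chosen by the initial *sound* of the following word, not its spelling.
The initialism *E.L.N.* is read letter by letter; the first letter, E, is pronounced /iː/, which begins with a vowel sound.
So the article is *an*: The memo referenced an E.L.N. audit from the previous quarter.

an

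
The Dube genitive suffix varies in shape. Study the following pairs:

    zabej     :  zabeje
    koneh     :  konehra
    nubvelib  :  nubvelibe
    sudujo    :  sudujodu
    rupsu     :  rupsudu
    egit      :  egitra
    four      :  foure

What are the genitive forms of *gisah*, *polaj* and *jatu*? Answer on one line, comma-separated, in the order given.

gisahra, polaje, jatudu

The pattern is voicing of the final sound: -ra when the stem ends in a voiceless consonant (*koneh*, *egit*); -e when the stem ends in a voiced consonant (*zabej*, *nubvelib*, *four*); -du when the stem ends in a vowel (*sudujo*, *rupsu*).
Since the final sound of *gisah* is /h/ (a voiceless consonant), it takes -ra, giving *gisahra*.
Since the final sound of *polaj* is /j/ (a voiced consonant), it takes -e, giving *polaje*.
The final sound of *jatu* is /u/, which is a vowel, so the suffix is -du, giving *jatudu*.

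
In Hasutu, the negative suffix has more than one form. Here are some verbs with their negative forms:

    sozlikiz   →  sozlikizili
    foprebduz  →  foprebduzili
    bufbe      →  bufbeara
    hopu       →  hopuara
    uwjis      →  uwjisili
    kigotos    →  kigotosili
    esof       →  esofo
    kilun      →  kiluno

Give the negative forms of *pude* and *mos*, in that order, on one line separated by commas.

pudeara, mosili

The pattern is sibilance of the final sound: -ili when the stem ends in a sibilant (*sozlikiz*, *foprebduz*, *uwjis*, *kigotos*); -o when the stem ends in a non-sibilant consonant (*esof*, *kilun*); -ara when the stem ends in a vowel (*bufbe*, *hopu*).
*pude* — final sound /e/ (a vowel) → -ara → *pudeara*.
*mos* — final sound /s/ (a sibilant) → -ili → *mosili*.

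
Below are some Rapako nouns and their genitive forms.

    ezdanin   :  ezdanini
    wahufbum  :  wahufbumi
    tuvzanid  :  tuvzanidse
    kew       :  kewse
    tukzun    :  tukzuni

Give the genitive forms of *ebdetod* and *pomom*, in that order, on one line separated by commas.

ebdetodse, pomomi

The pattern is nasality of the final consonant: -i when the stem ends in a nasal (*ezdanin*, *wahufbum*, *tukzun*); -se when the stem ends in a non-nasal consonant (*tuvzanid*, *kew*).
The final consonant of *ebdetod* is /d/, which is non-nasal, so the suffix is -se, giving *ebdetodse*.
The final consonant of *pomom* is /m/, which is a nasal, so the suffix is -i, giving *pomomi*.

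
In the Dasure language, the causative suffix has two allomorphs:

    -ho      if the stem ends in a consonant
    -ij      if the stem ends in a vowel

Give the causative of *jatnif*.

The final sound of *jatnif* is /f/, which is a consonant, so the suffix is -ho, giving *jatnifho*.

jatnifho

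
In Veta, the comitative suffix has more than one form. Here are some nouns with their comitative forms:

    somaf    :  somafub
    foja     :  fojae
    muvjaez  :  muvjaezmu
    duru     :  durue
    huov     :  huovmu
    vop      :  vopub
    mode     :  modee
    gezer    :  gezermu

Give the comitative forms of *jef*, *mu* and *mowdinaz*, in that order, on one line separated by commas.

The suffix is conditioned by the final sound: -ub when the stem ends in a voiceless consonant (*somaf*, *vop*); -mu when the stem ends in a voiced consonant (*muvjaez*, *huov*, *gezer*); -e when the stem ends in a vowel (*foja*, *duru*, *mode*).
Since the final sound of *jef* is /f/ (a voiceless consonant), it takes -ub, giving *jefub*.
*mu* — final sound /u/ (a vowel) → -e → *mue*.
Since the final sound of *mowdinaz* is /z/ (a voiced consonant), it takes -mu, giving *mowdinazmu*.

jefub, mue, mowdinazmu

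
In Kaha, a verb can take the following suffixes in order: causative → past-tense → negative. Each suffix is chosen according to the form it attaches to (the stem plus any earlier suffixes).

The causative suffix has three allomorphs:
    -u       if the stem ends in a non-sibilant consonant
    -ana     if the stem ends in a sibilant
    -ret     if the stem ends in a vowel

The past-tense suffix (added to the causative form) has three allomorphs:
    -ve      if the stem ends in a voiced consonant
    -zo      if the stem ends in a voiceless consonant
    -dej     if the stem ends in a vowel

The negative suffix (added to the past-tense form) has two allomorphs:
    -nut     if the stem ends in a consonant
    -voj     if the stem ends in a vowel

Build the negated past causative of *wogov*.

wogovudejnut

The final sound of *wogov* is /v/, which is a non-sibilant consonant, so the causative suffix is -u, giving *wogovu*.
The causative form *wogovu* — final sound /u/ (a vowel) → -dej → *wogovudej*.
The past-tense form *wogovudej*: final sound = /j/, a consonant → -nut → *wogovudejnut*.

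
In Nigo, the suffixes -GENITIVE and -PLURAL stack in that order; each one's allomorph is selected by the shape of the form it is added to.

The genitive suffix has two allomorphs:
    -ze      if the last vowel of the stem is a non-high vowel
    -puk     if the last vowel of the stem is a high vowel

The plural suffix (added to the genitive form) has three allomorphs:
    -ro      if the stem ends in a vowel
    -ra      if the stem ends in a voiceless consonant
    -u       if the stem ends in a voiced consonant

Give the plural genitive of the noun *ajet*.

Since the last vowel of *ajet* is /e/ (a non-high vowel), it takes -ze, giving *ajetze*.
The genitive form *ajetze*: final sound = /e/, a vowel → -ro → *ajetzero*.

ajetzero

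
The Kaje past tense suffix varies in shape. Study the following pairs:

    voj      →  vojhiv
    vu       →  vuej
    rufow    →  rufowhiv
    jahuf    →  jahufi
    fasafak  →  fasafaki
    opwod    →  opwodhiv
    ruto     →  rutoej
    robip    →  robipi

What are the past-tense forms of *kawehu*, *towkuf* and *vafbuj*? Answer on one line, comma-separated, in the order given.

kawehuej, towkufi, vafbujhiv

The alternation tracks the final sound of the stem — -i when the stem ends in a voiceless consonant (*jahuf*, *fasafak*, *robip*); -hiv when the stem ends in a voiced consonant (*voj*, *rufow*, *opwod*); -ej when the stem ends in a vowel (*vu*, *ruto*).
Since the final sound of *kawehu* is /u/ (a vowel), it takes -ej, giving *kawehuej*.
*towkuf*: final sound = /f/, a voiceless consonant → -i → *towkufi*.
Since the final sound of *vafbuj* is /j/ (a voiced consonant), it takes -hiv, giving *vafbujhiv*.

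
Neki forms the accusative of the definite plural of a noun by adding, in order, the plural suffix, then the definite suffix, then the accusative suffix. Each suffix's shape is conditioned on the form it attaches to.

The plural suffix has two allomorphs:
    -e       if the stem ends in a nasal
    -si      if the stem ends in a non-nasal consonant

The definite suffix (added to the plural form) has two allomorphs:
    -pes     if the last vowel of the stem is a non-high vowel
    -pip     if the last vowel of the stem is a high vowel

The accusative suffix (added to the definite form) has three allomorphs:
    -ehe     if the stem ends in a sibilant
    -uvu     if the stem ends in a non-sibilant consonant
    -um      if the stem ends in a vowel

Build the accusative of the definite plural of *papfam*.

The final consonant of *papfam* is /m/, which is a nasal, so the plural suffix is -e, giving *papfame*.
The plural form *papfame* — last vowel /e/ (a non-high vowel) → -pes → *papfamepes*.
Since the final sound of the definite form *papfamepes* is /s/ (a sibilant), it takes -ehe, giving *papfamepesehe*.

papfamepesehe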